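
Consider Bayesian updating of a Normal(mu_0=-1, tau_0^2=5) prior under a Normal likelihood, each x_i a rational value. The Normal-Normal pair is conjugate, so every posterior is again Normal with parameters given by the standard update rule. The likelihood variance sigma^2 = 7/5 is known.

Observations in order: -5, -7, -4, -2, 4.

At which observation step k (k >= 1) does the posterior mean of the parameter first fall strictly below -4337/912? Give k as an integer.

obs 1: x=-5 → posterior Normal(-33/8, 35/32)
obs 2: x=-7 → posterior Normal(-307/57, 35/57)
obs 3: x=-4 → posterior Normal(-407/82, 35/82)
obs 4: x=-2 → posterior Normal(-457/107, 35/107)
obs 5: x=4 → posterior Normal(-119/44, 35/132)

k = 2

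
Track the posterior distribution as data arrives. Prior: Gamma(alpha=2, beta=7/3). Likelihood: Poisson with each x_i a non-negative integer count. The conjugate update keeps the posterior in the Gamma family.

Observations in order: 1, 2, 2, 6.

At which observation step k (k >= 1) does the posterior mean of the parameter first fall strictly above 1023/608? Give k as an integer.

k = 4

obs 1: x=1 → posterior Gamma(3, 10/3)
obs 2: x=2 → posterior Gamma(5, 13/3)
obs 3: x=2 → posterior Gamma(7, 16/3)
obs 4: x=6 → posterior Gamma(13, 19/3)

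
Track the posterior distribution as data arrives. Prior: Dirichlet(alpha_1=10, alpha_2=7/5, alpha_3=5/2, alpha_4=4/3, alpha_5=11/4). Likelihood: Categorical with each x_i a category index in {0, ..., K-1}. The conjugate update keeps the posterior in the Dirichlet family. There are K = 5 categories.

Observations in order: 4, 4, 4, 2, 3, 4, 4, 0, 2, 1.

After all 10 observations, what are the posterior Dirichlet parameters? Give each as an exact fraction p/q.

obs 1: x=4 → posterior Dirichlet(10, 7/5, 5/2, 4/3, 15/4)
obs 2: x=4 → posterior Dirichlet(10, 7/5, 5/2, 4/3, 19/4)
obs 3: x=4 → posterior Dirichlet(10, 7/5, 5/2, 4/3, 23/4)
obs 4: x=2 → posterior Dirichlet(10, 7/5, 7/2, 4/3, 23/4)
obs 5: x=3 → posterior Dirichlet(10, 7/5, 7/2, 7/3, 23/4)
obs 6: x=4 → posterior Dirichlet(10, 7/5, 7/2, 7/3, 27/4)
obs 7: x=4 → posterior Dirichlet(10, 7/5, 7/2, 7/3, 31/4)
obs 8: x=0 → posterior Dirichlet(11, 7/5, 7/2, 7/3, 31/4)
obs 9: x=2 → posterior Dirichlet(11, 7/5, 9/2, 7/3, 31/4)
obs 10: x=1 → posterior Dirichlet(11, 12/5, 9/2, 7/3, 31/4)

alpha_1=11, alpha_2=12/5, alpha_3=9/2, alpha_4=7/3, alpha_5=31/4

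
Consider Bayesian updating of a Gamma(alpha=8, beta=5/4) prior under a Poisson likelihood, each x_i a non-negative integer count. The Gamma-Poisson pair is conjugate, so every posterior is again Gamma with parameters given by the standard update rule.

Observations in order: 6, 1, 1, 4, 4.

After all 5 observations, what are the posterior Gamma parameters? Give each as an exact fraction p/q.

alpha=24, beta=25/4

obs 1: x=6 → posterior Gamma(14, 9/4)
obs 2: x=1 → posterior Gamma(15, 13/4)
obs 3: x=1 → posterior Gamma(16, 17/4)
obs 4: x=4 → posterior Gamma(20, 21/4)
obs 5: x=4 → posterior Gamma(24, 25/4)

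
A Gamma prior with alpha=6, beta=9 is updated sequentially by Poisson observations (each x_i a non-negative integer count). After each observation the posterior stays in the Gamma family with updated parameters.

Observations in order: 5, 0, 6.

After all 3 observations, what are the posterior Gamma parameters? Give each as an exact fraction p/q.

alpha=17, beta=12

obs 1: x=5 → posterior Gamma(11, 10)
obs 2: x=0 → posterior Gamma(11, 11)
obs 3: x=6 → posterior Gamma(17, 12)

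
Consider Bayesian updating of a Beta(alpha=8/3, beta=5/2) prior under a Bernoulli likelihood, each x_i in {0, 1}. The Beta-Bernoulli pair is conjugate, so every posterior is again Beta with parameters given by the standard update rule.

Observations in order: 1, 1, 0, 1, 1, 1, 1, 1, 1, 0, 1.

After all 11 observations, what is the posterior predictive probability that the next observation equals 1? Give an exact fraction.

obs 1: x=1 → posterior Beta(11/3, 5/2)
obs 2: x=1 → posterior Beta(14/3, 5/2)
obs 3: x=0 → posterior Beta(14/3, 7/2)
obs 4: x=1 → posterior Beta(17/3, 7/2)
obs 5: x=1 → posterior Beta(20/3, 7/2)
obs 6: x=1 → posterior Beta(23/3, 7/2)
obs 7: x=1 → posterior Beta(26/3, 7/2)
obs 8: x=1 → posterior Beta(29/3, 7/2)
obs 9: x=1 → posterior Beta(32/3, 7/2)
obs 10: x=0 → posterior Beta(32/3, 9/2)
obs 11: x=1 → posterior Beta(35/3, 9/2)

70/97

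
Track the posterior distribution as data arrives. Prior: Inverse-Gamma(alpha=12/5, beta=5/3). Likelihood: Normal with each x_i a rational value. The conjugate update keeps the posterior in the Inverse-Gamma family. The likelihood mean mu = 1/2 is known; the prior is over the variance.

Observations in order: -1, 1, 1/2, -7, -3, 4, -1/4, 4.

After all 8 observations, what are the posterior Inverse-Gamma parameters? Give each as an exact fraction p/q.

obs 1: x=-1 → posterior Inverse-Gamma(29/10, 67/24)
obs 2: x=1 → posterior Inverse-Gamma(17/5, 35/12)
obs 3: x=1/2 → posterior Inverse-Gamma(39/10, 35/12)
obs 4: x=-7 → posterior Inverse-Gamma(22/5, 745/24)
obs 5: x=-3 → posterior Inverse-Gamma(49/10, 223/6)
obs 6: x=4 → posterior Inverse-Gamma(27/5, 1039/24)
obs 7: x=-1/4 → posterior Inverse-Gamma(59/10, 4183/96)
obs 8: x=4 → posterior Inverse-Gamma(32/5, 4771/96)

alpha=32/5, beta=4771/96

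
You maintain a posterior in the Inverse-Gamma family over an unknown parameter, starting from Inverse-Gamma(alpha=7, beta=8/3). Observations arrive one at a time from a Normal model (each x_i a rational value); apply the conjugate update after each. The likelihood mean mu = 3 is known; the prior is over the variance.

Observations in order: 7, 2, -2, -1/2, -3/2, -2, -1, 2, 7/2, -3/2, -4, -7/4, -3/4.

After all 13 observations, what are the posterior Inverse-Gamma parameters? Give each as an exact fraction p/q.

obs 1: x=7 → posterior Inverse-Gamma(15/2, 32/3)
obs 2: x=2 → posterior Inverse-Gamma(8, 67/6)
obs 3: x=-2 → posterior Inverse-Gamma(17/2, 71/3)
obs 4: x=-1/2 → posterior Inverse-Gamma(9, 715/24)
obs 5: x=-3/2 → posterior Inverse-Gamma(19/2, 479/12)
obs 6: x=-2 → posterior Inverse-Gamma(10, 629/12)
obs 7: x=-1 → posterior Inverse-Gamma(21/2, 725/12)
obs 8: x=2 → posterior Inverse-Gamma(11, 731/12)
obs 9: x=7/2 → posterior Inverse-Gamma(23/2, 1465/24)
obs 10: x=-3/2 → posterior Inverse-Gamma(12, 427/6)
obs 11: x=-4 → posterior Inverse-Gamma(25/2, 287/3)
obs 12: x=-7/4 → posterior Inverse-Gamma(13, 10267/96)
obs 13: x=-3/4 → posterior Inverse-Gamma(27/2, 5471/48)

alpha=27/2, beta=5471/48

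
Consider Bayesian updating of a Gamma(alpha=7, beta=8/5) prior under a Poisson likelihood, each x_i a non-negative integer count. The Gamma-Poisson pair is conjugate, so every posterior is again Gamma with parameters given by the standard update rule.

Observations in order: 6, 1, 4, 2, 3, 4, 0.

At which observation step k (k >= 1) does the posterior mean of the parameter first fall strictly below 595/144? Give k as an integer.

obs 1: x=6 → posterior Gamma(13, 13/5)
obs 2: x=1 → posterior Gamma(14, 18/5)
obs 3: x=4 → posterior Gamma(18, 23/5)
obs 4: x=2 → posterior Gamma(20, 28/5)
obs 5: x=3 → posterior Gamma(23, 33/5)
obs 6: x=4 → posterior Gamma(27, 38/5)
obs 7: x=0 → posterior Gamma(27, 43/5)

k = 2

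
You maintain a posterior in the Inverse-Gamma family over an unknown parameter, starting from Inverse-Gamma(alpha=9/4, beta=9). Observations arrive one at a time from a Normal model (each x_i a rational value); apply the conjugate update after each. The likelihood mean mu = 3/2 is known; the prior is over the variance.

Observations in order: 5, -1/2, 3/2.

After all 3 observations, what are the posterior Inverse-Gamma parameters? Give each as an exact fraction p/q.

obs 1: x=5 → posterior Inverse-Gamma(11/4, 121/8)
obs 2: x=-1/2 → posterior Inverse-Gamma(13/4, 137/8)
obs 3: x=3/2 → posterior Inverse-Gamma(15/4, 137/8)

alpha=15/4, beta=137/8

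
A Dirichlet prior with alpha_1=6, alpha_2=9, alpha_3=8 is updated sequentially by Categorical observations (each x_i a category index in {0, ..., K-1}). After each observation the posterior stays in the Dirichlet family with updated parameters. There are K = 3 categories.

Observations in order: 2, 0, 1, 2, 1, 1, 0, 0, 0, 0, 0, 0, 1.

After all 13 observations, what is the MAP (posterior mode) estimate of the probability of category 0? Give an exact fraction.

4/11

obs 1: x=2 → posterior Dirichlet(6, 9, 9)
obs 2: x=0 → posterior Dirichlet(7, 9, 9)
obs 3: x=1 → posterior Dirichlet(7, 10, 9)
obs 4: x=2 → posterior Dirichlet(7, 10, 10)
obs 5: x=1 → posterior Dirichlet(7, 11, 10)
obs 6: x=1 → posterior Dirichlet(7, 12, 10)
obs 7: x=0 → posterior Dirichlet(8, 12, 10)
obs 8: x=0 → posterior Dirichlet(9, 12, 10)
obs 9: x=0 → posterior Dirichlet(10, 12, 10)
obs 10: x=0 → posterior Dirichlet(11, 12, 10)
obs 11: x=0 → posterior Dirichlet(12, 12, 10)
obs 12: x=0 → posterior Dirichlet(13, 12, 10)
obs 13: x=1 → posterior Dirichlet(13, 13, 10)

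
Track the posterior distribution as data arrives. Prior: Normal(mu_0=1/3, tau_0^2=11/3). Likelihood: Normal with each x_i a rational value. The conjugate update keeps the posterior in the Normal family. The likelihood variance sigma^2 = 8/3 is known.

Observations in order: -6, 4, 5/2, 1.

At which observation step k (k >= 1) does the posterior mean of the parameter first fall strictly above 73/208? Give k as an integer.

k = 4

obs 1: x=-6 → posterior Normal(-10/3, 88/57)
obs 2: x=4 → posterior Normal(-29/45, 44/45)
obs 3: x=5/2 → posterior Normal(49/246, 88/123)
obs 4: x=1 → posterior Normal(115/312, 22/39)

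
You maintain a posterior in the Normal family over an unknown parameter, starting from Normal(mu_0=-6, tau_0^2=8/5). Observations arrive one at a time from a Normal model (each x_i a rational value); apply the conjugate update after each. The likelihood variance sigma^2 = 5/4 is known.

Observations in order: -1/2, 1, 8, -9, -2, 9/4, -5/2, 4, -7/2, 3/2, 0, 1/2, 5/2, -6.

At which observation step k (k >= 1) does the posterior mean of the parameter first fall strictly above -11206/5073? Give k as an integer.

k = 2

obs 1: x=-1/2 → posterior Normal(-166/57, 40/57)
obs 2: x=1 → posterior Normal(-134/89, 40/89)
obs 3: x=8 → posterior Normal(122/121, 40/121)
obs 4: x=-9 → posterior Normal(-166/153, 40/153)
obs 5: x=-2 → posterior Normal(-46/37, 8/37)
obs 6: x=9/4 → posterior Normal(-158/217, 40/217)
obs 7: x=-5/2 → posterior Normal(-238/249, 40/249)
obs 8: x=4 → posterior Normal(-110/281, 40/281)
obs 9: x=-7/2 → posterior Normal(-222/313, 40/313)
obs 10: x=3/2 → posterior Normal(-58/115, 8/69)
obs 11: x=0 → posterior Normal(-6/13, 40/377)
obs 12: x=1/2 → posterior Normal(-158/409, 40/409)
obs 13: x=5/2 → posterior Normal(-26/147, 40/441)
obs 14: x=-6 → posterior Normal(-270/473, 40/473)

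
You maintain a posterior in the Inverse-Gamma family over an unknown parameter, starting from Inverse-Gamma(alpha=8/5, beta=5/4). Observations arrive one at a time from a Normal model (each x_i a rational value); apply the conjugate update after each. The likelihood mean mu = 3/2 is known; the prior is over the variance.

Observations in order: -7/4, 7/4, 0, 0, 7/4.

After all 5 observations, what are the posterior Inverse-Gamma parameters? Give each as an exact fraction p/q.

obs 1: x=-7/4 → posterior Inverse-Gamma(21/10, 209/32)
obs 2: x=7/4 → posterior Inverse-Gamma(13/5, 105/16)
obs 3: x=0 → posterior Inverse-Gamma(31/10, 123/16)
obs 4: x=0 → posterior Inverse-Gamma(18/5, 141/16)
obs 5: x=7/4 → posterior Inverse-Gamma(41/10, 283/32)

alpha=41/10, beta=283/32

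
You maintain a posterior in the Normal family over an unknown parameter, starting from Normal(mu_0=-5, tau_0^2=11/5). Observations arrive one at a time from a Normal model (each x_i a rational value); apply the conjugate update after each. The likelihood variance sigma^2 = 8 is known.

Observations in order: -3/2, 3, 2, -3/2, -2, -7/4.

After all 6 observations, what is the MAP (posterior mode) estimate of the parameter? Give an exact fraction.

obs 1: x=-3/2 → posterior Normal(-433/102, 88/51)
obs 2: x=3 → posterior Normal(-367/124, 44/31)
obs 3: x=2 → posterior Normal(-323/146, 88/73)
obs 4: x=-3/2 → posterior Normal(-89/42, 22/21)
obs 5: x=-2 → posterior Normal(-40/19, 88/95)
obs 6: x=-7/4 → posterior Normal(-877/424, 44/53)

-877/424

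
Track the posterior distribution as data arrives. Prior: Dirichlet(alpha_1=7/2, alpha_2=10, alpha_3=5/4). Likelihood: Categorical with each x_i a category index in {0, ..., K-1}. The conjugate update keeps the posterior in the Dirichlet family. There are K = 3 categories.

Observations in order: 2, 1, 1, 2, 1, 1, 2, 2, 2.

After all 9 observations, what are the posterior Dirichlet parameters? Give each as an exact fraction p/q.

alpha_1=7/2, alpha_2=14, alpha_3=25/4

obs 1: x=2 → posterior Dirichlet(7/2, 10, 9/4)
obs 2: x=1 → posterior Dirichlet(7/2, 11, 9/4)
obs 3: x=1 → posterior Dirichlet(7/2, 12, 9/4)
obs 4: x=2 → posterior Dirichlet(7/2, 12, 13/4)
obs 5: x=1 → posterior Dirichlet(7/2, 13, 13/4)
obs 6: x=1 → posterior Dirichlet(7/2, 14, 13/4)
obs 7: x=2 → posterior Dirichlet(7/2, 14, 17/4)
obs 8: x=2 → posterior Dirichlet(7/2, 14, 21/4)
obs 9: x=2 → posterior Dirichlet(7/2, 14, 25/4)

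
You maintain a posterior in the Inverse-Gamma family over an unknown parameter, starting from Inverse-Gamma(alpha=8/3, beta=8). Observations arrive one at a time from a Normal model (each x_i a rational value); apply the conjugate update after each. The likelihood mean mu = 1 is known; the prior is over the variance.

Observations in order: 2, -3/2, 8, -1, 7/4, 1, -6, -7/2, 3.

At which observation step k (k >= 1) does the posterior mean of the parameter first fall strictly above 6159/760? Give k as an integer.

k = 3

obs 1: x=2 → posterior Inverse-Gamma(19/6, 17/2)
obs 2: x=-3/2 → posterior Inverse-Gamma(11/3, 93/8)
obs 3: x=8 → posterior Inverse-Gamma(25/6, 289/8)
obs 4: x=-1 → posterior Inverse-Gamma(14/3, 305/8)
obs 5: x=7/4 → posterior Inverse-Gamma(31/6, 1229/32)
obs 6: x=1 → posterior Inverse-Gamma(17/3, 1229/32)
obs 7: x=-6 → posterior Inverse-Gamma(37/6, 2013/32)
obs 8: x=-7/2 → posterior Inverse-Gamma(20/3, 2337/32)
obs 9: x=3 → posterior Inverse-Gamma(43/6, 2401/32)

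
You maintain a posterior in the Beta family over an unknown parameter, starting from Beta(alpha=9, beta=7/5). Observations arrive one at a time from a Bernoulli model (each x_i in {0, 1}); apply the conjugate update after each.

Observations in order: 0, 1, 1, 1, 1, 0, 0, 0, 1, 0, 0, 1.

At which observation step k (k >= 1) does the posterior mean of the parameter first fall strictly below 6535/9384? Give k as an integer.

k = 10

obs 1: x=0 → posterior Beta(9, 12/5)
obs 2: x=1 → posterior Beta(10, 12/5)
obs 3: x=1 → posterior Beta(11, 12/5)
obs 4: x=1 → posterior Beta(12, 12/5)
obs 5: x=1 → posterior Beta(13, 12/5)
obs 6: x=0 → posterior Beta(13, 17/5)
obs 7: x=0 → posterior Beta(13, 22/5)
obs 8: x=0 → posterior Beta(13, 27/5)
obs 9: x=1 → posterior Beta(14, 27/5)
obs 10: x=0 → posterior Beta(14, 32/5)
obs 11: x=0 → posterior Beta(14, 37/5)
obs 12: x=1 → posterior Beta(15, 37/5)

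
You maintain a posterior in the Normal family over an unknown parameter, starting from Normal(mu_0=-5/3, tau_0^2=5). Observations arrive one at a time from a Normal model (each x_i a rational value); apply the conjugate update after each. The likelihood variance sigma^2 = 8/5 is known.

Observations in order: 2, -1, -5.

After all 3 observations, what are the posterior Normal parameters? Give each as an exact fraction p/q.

mu_0=-340/249, tau_0^2=40/83

obs 1: x=2 → posterior Normal(10/9, 40/33)
obs 2: x=-1 → posterior Normal(35/174, 20/29)
obs 3: x=-5 → posterior Normal(-340/249, 40/83)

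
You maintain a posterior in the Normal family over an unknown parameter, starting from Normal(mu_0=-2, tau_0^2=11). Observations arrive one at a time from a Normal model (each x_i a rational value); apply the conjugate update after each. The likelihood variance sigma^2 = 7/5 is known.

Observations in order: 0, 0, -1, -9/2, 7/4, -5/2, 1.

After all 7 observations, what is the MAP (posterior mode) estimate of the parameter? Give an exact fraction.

-173/224

obs 1: x=0 → posterior Normal(-7/31, 77/62)
obs 2: x=0 → posterior Normal(-14/117, 77/117)
obs 3: x=-1 → posterior Normal(-69/172, 77/172)
obs 4: x=-9/2 → posterior Normal(-633/454, 77/227)
obs 5: x=7/4 → posterior Normal(-881/1128, 77/282)
obs 6: x=-5/2 → posterior Normal(-1431/1348, 77/337)
obs 7: x=1 → posterior Normal(-173/224, 11/56)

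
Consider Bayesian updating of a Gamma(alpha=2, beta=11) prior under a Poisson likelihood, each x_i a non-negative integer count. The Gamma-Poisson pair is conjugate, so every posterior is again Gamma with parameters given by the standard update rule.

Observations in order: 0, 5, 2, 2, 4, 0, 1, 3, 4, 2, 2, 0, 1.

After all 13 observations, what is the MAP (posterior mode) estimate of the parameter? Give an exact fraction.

obs 1: x=0 → posterior Gamma(2, 12)
obs 2: x=5 → posterior Gamma(7, 13)
obs 3: x=2 → posterior Gamma(9, 14)
obs 4: x=2 → posterior Gamma(11, 15)
obs 5: x=4 → posterior Gamma(15, 16)
obs 6: x=0 → posterior Gamma(15, 17)
obs 7: x=1 → posterior Gamma(16, 18)
obs 8: x=3 → posterior Gamma(19, 19)
obs 9: x=4 → posterior Gamma(23, 20)
obs 10: x=2 → posterior Gamma(25, 21)
obs 11: x=2 → posterior Gamma(27, 22)
obs 12: x=0 → posterior Gamma(27, 23)
obs 13: x=1 → posterior Gamma(28, 24)

9/8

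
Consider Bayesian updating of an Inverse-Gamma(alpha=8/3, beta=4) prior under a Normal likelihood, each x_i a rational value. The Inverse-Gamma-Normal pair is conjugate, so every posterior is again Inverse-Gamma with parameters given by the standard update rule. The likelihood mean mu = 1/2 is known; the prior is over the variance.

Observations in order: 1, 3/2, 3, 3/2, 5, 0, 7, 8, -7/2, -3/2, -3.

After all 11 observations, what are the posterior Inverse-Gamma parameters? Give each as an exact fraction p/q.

alpha=49/6, beta=671/8

obs 1: x=1 → posterior Inverse-Gamma(19/6, 33/8)
obs 2: x=3/2 → posterior Inverse-Gamma(11/3, 37/8)
obs 3: x=3 → posterior Inverse-Gamma(25/6, 31/4)
obs 4: x=3/2 → posterior Inverse-Gamma(14/3, 33/4)
obs 5: x=5 → posterior Inverse-Gamma(31/6, 147/8)
obs 6: x=0 → posterior Inverse-Gamma(17/3, 37/2)
obs 7: x=7 → posterior Inverse-Gamma(37/6, 317/8)
obs 8: x=8 → posterior Inverse-Gamma(20/3, 271/4)
obs 9: x=-7/2 → posterior Inverse-Gamma(43/6, 303/4)
obs 10: x=-3/2 → posterior Inverse-Gamma(23/3, 311/4)
obs 11: x=-3 → posterior Inverse-Gamma(49/6, 671/8)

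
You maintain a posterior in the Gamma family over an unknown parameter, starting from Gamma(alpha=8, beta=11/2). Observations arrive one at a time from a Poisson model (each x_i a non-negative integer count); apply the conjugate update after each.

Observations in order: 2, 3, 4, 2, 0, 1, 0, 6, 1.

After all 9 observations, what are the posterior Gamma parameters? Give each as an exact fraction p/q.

obs 1: x=2 → posterior Gamma(10, 13/2)
obs 2: x=3 → posterior Gamma(13, 15/2)
obs 3: x=4 → posterior Gamma(17, 17/2)
obs 4: x=2 → posterior Gamma(19, 19/2)
obs 5: x=0 → posterior Gamma(19, 21/2)
obs 6: x=1 → posterior Gamma(20, 23/2)
obs 7: x=0 → posterior Gamma(20, 25/2)
obs 8: x=6 → posterior Gamma(26, 27/2)
obs 9: x=1 → posterior Gamma(27, 29/2)

alpha=27, beta=29/2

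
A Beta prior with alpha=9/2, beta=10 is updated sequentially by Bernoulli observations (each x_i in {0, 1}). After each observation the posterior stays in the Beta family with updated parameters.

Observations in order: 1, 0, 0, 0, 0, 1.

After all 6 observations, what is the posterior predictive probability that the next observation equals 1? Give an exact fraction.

13/41

obs 1: x=1 → posterior Beta(11/2, 10)
obs 2: x=0 → posterior Beta(11/2, 11)
obs 3: x=0 → posterior Beta(11/2, 12)
obs 4: x=0 → posterior Beta(11/2, 13)
obs 5: x=0 → posterior Beta(11/2, 14)
obs 6: x=1 → posterior Beta(13/2, 14)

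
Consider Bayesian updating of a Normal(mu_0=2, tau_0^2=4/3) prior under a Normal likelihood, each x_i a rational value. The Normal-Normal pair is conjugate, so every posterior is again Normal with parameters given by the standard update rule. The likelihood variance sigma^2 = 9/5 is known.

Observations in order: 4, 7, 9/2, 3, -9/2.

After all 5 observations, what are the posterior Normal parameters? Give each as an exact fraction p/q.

obs 1: x=4 → posterior Normal(134/47, 36/47)
obs 2: x=7 → posterior Normal(274/67, 36/67)
obs 3: x=9/2 → posterior Normal(364/87, 12/29)
obs 4: x=3 → posterior Normal(424/107, 36/107)
obs 5: x=-9/2 → posterior Normal(334/127, 36/127)

mu_0=334/127, tau_0^2=36/127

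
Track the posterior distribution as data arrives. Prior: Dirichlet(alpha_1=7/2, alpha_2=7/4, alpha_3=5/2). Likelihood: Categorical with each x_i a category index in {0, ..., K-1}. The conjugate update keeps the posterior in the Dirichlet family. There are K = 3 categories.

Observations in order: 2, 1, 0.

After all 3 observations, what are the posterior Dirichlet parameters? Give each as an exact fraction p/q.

alpha_1=9/2, alpha_2=11/4, alpha_3=7/2

obs 1: x=2 → posterior Dirichlet(7/2, 7/4, 7/2)
obs 2: x=1 → posterior Dirichlet(7/2, 11/4, 7/2)
obs 3: x=0 → posterior Dirichlet(9/2, 11/4, 7/2)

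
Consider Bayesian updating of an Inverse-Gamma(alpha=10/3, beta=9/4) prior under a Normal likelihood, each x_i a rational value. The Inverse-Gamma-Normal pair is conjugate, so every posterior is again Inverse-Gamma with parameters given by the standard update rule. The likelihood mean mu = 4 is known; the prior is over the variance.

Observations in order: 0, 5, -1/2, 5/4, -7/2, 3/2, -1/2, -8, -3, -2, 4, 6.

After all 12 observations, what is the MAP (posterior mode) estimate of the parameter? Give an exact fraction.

17523/992

obs 1: x=0 → posterior Inverse-Gamma(23/6, 41/4)
obs 2: x=5 → posterior Inverse-Gamma(13/3, 43/4)
obs 3: x=-1/2 → posterior Inverse-Gamma(29/6, 167/8)
obs 4: x=5/4 → posterior Inverse-Gamma(16/3, 789/32)
obs 5: x=-7/2 → posterior Inverse-Gamma(35/6, 1689/32)
obs 6: x=3/2 → posterior Inverse-Gamma(19/3, 1789/32)
obs 7: x=-1/2 → posterior Inverse-Gamma(41/6, 2113/32)
obs 8: x=-8 → posterior Inverse-Gamma(22/3, 4417/32)
obs 9: x=-3 → posterior Inverse-Gamma(47/6, 5201/32)
obs 10: x=-2 → posterior Inverse-Gamma(25/3, 5777/32)
obs 11: x=4 → posterior Inverse-Gamma(53/6, 5777/32)
obs 12: x=6 → posterior Inverse-Gamma(28/3, 5841/32)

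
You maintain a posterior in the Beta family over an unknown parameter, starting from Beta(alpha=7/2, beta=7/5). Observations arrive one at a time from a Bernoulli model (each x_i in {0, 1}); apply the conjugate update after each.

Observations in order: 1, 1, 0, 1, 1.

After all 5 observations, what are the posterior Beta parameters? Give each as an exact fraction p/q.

obs 1: x=1 → posterior Beta(9/2, 7/5)
obs 2: x=1 → posterior Beta(11/2, 7/5)
obs 3: x=0 → posterior Beta(11/2, 12/5)
obs 4: x=1 → posterior Beta(13/2, 12/5)
obs 5: x=1 → posterior Beta(15/2, 12/5)

alpha=15/2, beta=12/5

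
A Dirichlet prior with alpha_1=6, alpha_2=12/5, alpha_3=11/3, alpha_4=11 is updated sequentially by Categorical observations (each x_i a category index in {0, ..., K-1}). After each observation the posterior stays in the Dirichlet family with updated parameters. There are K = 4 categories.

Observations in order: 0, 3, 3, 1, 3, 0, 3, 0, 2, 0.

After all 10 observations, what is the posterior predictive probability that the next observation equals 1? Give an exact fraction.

51/496

obs 1: x=0 → posterior Dirichlet(7, 12/5, 11/3, 11)
obs 2: x=3 → posterior Dirichlet(7, 12/5, 11/3, 12)
obs 3: x=3 → posterior Dirichlet(7, 12/5, 11/3, 13)
obs 4: x=1 → posterior Dirichlet(7, 17/5, 11/3, 13)
obs 5: x=3 → posterior Dirichlet(7, 17/5, 11/3, 14)
obs 6: x=0 → posterior Dirichlet(8, 17/5, 11/3, 14)
obs 7: x=3 → posterior Dirichlet(8, 17/5, 11/3, 15)
obs 8: x=0 → posterior Dirichlet(9, 17/5, 11/3, 15)
obs 9: x=2 → posterior Dirichlet(9, 17/5, 14/3, 15)
obs 10: x=0 → posterior Dirichlet(10, 17/5, 14/3, 15)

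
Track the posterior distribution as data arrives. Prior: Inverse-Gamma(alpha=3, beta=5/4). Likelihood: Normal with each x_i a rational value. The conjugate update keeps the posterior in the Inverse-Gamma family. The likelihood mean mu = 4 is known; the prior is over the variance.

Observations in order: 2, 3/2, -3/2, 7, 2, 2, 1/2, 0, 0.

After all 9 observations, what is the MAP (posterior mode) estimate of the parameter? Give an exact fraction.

obs 1: x=2 → posterior Inverse-Gamma(7/2, 13/4)
obs 2: x=3/2 → posterior Inverse-Gamma(4, 51/8)
obs 3: x=-3/2 → posterior Inverse-Gamma(9/2, 43/2)
obs 4: x=7 → posterior Inverse-Gamma(5, 26)
obs 5: x=2 → posterior Inverse-Gamma(11/2, 28)
obs 6: x=2 → posterior Inverse-Gamma(6, 30)
obs 7: x=1/2 → posterior Inverse-Gamma(13/2, 289/8)
obs 8: x=0 → posterior Inverse-Gamma(7, 353/8)
obs 9: x=0 → posterior Inverse-Gamma(15/2, 417/8)

417/68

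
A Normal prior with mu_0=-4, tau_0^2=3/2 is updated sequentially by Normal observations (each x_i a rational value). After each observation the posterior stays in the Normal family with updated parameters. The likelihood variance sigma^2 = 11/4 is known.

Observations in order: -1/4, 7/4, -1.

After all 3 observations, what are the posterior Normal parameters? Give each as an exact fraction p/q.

mu_0=-41/29, tau_0^2=33/58

obs 1: x=-1/4 → posterior Normal(-91/34, 33/34)
obs 2: x=7/4 → posterior Normal(-35/23, 33/46)
obs 3: x=-1 → posterior Normal(-41/29, 33/58)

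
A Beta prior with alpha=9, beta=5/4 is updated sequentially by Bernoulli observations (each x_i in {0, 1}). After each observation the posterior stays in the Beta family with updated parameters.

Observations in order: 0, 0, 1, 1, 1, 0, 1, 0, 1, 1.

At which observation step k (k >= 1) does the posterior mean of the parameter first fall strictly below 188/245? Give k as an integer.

k = 2

obs 1: x=0 → posterior Beta(9, 9/4)
obs 2: x=0 → posterior Beta(9, 13/4)
obs 3: x=1 → posterior Beta(10, 13/4)
obs 4: x=1 → posterior Beta(11, 13/4)
obs 5: x=1 → posterior Beta(12, 13/4)
obs 6: x=0 → posterior Beta(12, 17/4)
obs 7: x=1 → posterior Beta(13, 17/4)
obs 8: x=0 → posterior Beta(13, 21/4)
obs 9: x=1 → posterior Beta(14, 21/4)
obs 10: x=1 → posterior Beta(15, 21/4)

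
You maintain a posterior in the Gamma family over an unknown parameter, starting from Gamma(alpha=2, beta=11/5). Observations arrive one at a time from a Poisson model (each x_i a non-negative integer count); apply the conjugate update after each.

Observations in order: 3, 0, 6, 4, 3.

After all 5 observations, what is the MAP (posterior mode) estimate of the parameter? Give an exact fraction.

obs 1: x=3 → posterior Gamma(5, 16/5)
obs 2: x=0 → posterior Gamma(5, 21/5)
obs 3: x=6 → posterior Gamma(11, 26/5)
obs 4: x=4 → posterior Gamma(15, 31/5)
obs 5: x=3 → posterior Gamma(18, 36/5)

85/36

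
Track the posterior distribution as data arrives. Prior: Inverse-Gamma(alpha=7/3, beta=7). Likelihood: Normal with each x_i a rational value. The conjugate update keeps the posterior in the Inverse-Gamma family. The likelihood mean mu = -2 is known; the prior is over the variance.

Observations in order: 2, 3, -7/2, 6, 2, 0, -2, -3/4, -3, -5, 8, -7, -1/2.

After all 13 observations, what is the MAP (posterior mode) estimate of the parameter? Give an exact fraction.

obs 1: x=2 → posterior Inverse-Gamma(17/6, 15)
obs 2: x=3 → posterior Inverse-Gamma(10/3, 55/2)
obs 3: x=-7/2 → posterior Inverse-Gamma(23/6, 229/8)
obs 4: x=6 → posterior Inverse-Gamma(13/3, 485/8)
obs 5: x=2 → posterior Inverse-Gamma(29/6, 549/8)
obs 6: x=0 → posterior Inverse-Gamma(16/3, 565/8)
obs 7: x=-2 → posterior Inverse-Gamma(35/6, 565/8)
obs 8: x=-3/4 → posterior Inverse-Gamma(19/3, 2285/32)
obs 9: x=-3 → posterior Inverse-Gamma(41/6, 2301/32)
obs 10: x=-5 → posterior Inverse-Gamma(22/3, 2445/32)
obs 11: x=8 → posterior Inverse-Gamma(47/6, 4045/32)
obs 12: x=-7 → posterior Inverse-Gamma(25/3, 4445/32)
obs 13: x=-1/2 → posterior Inverse-Gamma(53/6, 4481/32)

13443/944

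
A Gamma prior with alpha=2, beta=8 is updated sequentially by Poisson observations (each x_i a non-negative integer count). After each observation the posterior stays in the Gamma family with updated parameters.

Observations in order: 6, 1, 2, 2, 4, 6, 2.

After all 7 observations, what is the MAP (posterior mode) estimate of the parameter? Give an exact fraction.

8/5

obs 1: x=6 → posterior Gamma(8, 9)
obs 2: x=1 → posterior Gamma(9, 10)
obs 3: x=2 → posterior Gamma(11, 11)
obs 4: x=2 → posterior Gamma(13, 12)
obs 5: x=4 → posterior Gamma(17, 13)
obs 6: x=6 → posterior Gamma(23, 14)
obs 7: x=2 → posterior Gamma(25, 15)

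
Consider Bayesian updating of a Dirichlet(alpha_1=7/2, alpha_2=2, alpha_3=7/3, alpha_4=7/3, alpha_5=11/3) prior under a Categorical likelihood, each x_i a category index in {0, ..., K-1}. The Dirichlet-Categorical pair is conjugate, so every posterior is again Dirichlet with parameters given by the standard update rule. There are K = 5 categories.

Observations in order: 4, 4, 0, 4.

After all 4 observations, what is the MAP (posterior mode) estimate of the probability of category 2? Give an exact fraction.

obs 1: x=4 → posterior Dirichlet(7/2, 2, 7/3, 7/3, 14/3)
obs 2: x=4 → posterior Dirichlet(7/2, 2, 7/3, 7/3, 17/3)
obs 3: x=0 → posterior Dirichlet(9/2, 2, 7/3, 7/3, 17/3)
obs 4: x=4 → posterior Dirichlet(9/2, 2, 7/3, 7/3, 20/3)

8/77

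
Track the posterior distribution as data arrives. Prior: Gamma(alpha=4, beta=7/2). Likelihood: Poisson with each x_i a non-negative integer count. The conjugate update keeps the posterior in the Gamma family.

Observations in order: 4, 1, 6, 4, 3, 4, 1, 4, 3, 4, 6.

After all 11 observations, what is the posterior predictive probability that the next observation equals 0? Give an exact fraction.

obs 1: x=4 → posterior Gamma(8, 9/2)
obs 2: x=1 → posterior Gamma(9, 11/2)
obs 3: x=6 → posterior Gamma(15, 13/2)
obs 4: x=4 → posterior Gamma(19, 15/2)
obs 5: x=3 → posterior Gamma(22, 17/2)
obs 6: x=4 → posterior Gamma(26, 19/2)
obs 7: x=1 → posterior Gamma(27, 21/2)
obs 8: x=4 → posterior Gamma(31, 23/2)
obs 9: x=3 → posterior Gamma(34, 25/2)
obs 10: x=4 → posterior Gamma(38, 27/2)
obs 11: x=6 → posterior Gamma(44, 29/2)

22157048460222391505313258277903605213230926984354560377055172081/416787349596085853594397793593920583748646209303727133530079150721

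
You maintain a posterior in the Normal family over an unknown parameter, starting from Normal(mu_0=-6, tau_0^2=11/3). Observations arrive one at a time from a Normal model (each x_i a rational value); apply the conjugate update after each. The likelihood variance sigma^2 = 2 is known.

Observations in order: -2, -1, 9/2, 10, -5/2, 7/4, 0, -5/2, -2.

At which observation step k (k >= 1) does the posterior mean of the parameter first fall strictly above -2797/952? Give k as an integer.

k = 2

obs 1: x=-2 → posterior Normal(-58/17, 22/17)
obs 2: x=-1 → posterior Normal(-69/28, 11/14)
obs 3: x=9/2 → posterior Normal(-1/2, 22/39)
obs 4: x=10 → posterior Normal(181/100, 11/25)
obs 5: x=-5/2 → posterior Normal(63/61, 22/61)
obs 6: x=7/4 → posterior Normal(329/288, 11/36)
obs 7: x=0 → posterior Normal(329/332, 22/83)
obs 8: x=-5/2 → posterior Normal(219/376, 11/47)
obs 9: x=-2 → posterior Normal(131/420, 22/105)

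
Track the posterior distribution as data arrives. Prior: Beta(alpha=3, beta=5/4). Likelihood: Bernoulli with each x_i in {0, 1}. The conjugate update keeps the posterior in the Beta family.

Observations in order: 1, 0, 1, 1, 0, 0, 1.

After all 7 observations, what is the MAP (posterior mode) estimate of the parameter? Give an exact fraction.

24/37

obs 1: x=1 → posterior Beta(4, 5/4)
obs 2: x=0 → posterior Beta(4, 9/4)
obs 3: x=1 → posterior Beta(5, 9/4)
obs 4: x=1 → posterior Beta(6, 9/4)
obs 5: x=0 → posterior Beta(6, 13/4)
obs 6: x=0 → posterior Beta(6, 17/4)
obs 7: x=1 → posterior Beta(7, 17/4)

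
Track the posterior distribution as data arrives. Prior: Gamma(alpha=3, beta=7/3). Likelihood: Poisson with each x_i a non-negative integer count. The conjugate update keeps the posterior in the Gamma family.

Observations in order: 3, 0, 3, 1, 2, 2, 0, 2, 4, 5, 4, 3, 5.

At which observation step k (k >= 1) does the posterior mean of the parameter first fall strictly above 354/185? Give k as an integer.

obs 1: x=3 → posterior Gamma(6, 10/3)
obs 2: x=0 → posterior Gamma(6, 13/3)
obs 3: x=3 → posterior Gamma(9, 16/3)
obs 4: x=1 → posterior Gamma(10, 19/3)
obs 5: x=2 → posterior Gamma(12, 22/3)
obs 6: x=2 → posterior Gamma(14, 25/3)
obs 7: x=0 → posterior Gamma(14, 28/3)
obs 8: x=2 → posterior Gamma(16, 31/3)
obs 9: x=4 → posterior Gamma(20, 34/3)
obs 10: x=5 → posterior Gamma(25, 37/3)
obs 11: x=4 → posterior Gamma(29, 40/3)
obs 12: x=3 → posterior Gamma(32, 43/3)
obs 13: x=5 → posterior Gamma(37, 46/3)

k = 10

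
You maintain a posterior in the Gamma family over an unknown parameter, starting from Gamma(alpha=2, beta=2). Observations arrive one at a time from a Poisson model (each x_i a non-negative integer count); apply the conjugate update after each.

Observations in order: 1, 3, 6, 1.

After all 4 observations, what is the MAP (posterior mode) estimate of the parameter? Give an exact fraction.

obs 1: x=1 → posterior Gamma(3, 3)
obs 2: x=3 → posterior Gamma(6, 4)
obs 3: x=6 → posterior Gamma(12, 5)
obs 4: x=1 → posterior Gamma(13, 6)

2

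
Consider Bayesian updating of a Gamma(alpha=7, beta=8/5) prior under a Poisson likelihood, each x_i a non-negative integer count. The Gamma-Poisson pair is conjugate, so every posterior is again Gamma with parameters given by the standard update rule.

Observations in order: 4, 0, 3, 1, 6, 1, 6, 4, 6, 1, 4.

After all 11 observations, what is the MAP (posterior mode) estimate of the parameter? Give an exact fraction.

10/3

obs 1: x=4 → posterior Gamma(11, 13/5)
obs 2: x=0 → posterior Gamma(11, 18/5)
obs 3: x=3 → posterior Gamma(14, 23/5)
obs 4: x=1 → posterior Gamma(15, 28/5)
obs 5: x=6 → posterior Gamma(21, 33/5)
obs 6: x=1 → posterior Gamma(22, 38/5)
obs 7: x=6 → posterior Gamma(28, 43/5)
obs 8: x=4 → posterior Gamma(32, 48/5)
obs 9: x=6 → posterior Gamma(38, 53/5)
obs 10: x=1 → posterior Gamma(39, 58/5)
obs 11: x=4 → posterior Gamma(43, 63/5)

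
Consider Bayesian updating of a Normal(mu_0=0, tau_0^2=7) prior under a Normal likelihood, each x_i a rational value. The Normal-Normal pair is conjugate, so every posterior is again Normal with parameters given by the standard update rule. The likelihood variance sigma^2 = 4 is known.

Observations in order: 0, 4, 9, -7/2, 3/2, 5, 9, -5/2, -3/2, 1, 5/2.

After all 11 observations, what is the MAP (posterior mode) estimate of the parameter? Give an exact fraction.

obs 1: x=0 → posterior Normal(0, 28/11)
obs 2: x=4 → posterior Normal(14/9, 14/9)
obs 3: x=9 → posterior Normal(91/25, 28/25)
obs 4: x=-7/2 → posterior Normal(133/64, 7/8)
obs 5: x=3/2 → posterior Normal(77/39, 28/39)
obs 6: x=5 → posterior Normal(56/23, 14/23)
obs 7: x=9 → posterior Normal(175/53, 28/53)
obs 8: x=-5/2 → posterior Normal(21/8, 7/15)
obs 9: x=-3/2 → posterior Normal(147/67, 28/67)
obs 10: x=1 → posterior Normal(77/37, 14/37)
obs 11: x=5/2 → posterior Normal(343/162, 28/81)

343/162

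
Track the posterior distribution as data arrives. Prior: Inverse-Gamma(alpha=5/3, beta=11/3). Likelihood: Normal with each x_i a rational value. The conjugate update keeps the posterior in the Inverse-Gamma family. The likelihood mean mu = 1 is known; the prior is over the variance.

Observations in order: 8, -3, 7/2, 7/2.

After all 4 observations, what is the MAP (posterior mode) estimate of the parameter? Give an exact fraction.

509/56

obs 1: x=8 → posterior Inverse-Gamma(13/6, 169/6)
obs 2: x=-3 → posterior Inverse-Gamma(8/3, 217/6)
obs 3: x=7/2 → posterior Inverse-Gamma(19/6, 943/24)
obs 4: x=7/2 → posterior Inverse-Gamma(11/3, 509/12)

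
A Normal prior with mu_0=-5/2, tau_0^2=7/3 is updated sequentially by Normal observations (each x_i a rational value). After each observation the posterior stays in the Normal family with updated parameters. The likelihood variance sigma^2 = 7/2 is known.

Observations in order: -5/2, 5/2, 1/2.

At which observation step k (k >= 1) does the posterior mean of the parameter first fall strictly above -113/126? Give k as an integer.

obs 1: x=-5/2 → posterior Normal(-5/2, 7/5)
obs 2: x=5/2 → posterior Normal(-15/14, 1)
obs 3: x=1/2 → posterior Normal(-13/18, 7/9)

k = 3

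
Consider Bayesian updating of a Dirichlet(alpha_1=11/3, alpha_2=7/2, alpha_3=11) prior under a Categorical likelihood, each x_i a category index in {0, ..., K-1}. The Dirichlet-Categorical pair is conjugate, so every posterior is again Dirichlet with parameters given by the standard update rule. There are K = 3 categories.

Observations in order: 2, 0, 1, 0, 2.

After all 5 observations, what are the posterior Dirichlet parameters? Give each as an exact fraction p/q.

alpha_1=17/3, alpha_2=9/2, alpha_3=13

obs 1: x=2 → posterior Dirichlet(11/3, 7/2, 12)
obs 2: x=0 → posterior Dirichlet(14/3, 7/2, 12)
obs 3: x=1 → posterior Dirichlet(14/3, 9/2, 12)
obs 4: x=0 → posterior Dirichlet(17/3, 9/2, 12)
obs 5: x=2 → posterior Dirichlet(17/3, 9/2, 13)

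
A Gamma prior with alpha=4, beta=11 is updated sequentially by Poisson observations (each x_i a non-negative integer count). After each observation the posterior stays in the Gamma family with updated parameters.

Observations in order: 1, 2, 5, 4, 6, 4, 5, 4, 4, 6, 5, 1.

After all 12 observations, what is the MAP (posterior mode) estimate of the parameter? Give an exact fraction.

50/23

obs 1: x=1 → posterior Gamma(5, 12)
obs 2: x=2 → posterior Gamma(7, 13)
obs 3: x=5 → posterior Gamma(12, 14)
obs 4: x=4 → posterior Gamma(16, 15)
obs 5: x=6 → posterior Gamma(22, 16)
obs 6: x=4 → posterior Gamma(26, 17)
obs 7: x=5 → posterior Gamma(31, 18)
obs 8: x=4 → posterior Gamma(35, 19)
obs 9: x=4 → posterior Gamma(39, 20)
obs 10: x=6 → posterior Gamma(45, 21)
obs 11: x=5 → posterior Gamma(50, 22)
obs 12: x=1 → posterior Gamma(51, 23)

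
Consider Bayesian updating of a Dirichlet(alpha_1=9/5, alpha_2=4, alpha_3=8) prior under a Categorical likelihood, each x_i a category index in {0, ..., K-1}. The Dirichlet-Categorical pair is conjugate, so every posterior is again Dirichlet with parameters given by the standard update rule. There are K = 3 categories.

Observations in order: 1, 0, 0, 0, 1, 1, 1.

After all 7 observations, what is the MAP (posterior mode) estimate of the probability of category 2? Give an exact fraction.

35/89

obs 1: x=1 → posterior Dirichlet(9/5, 5, 8)
obs 2: x=0 → posterior Dirichlet(14/5, 5, 8)
obs 3: x=0 → posterior Dirichlet(19/5, 5, 8)
obs 4: x=0 → posterior Dirichlet(24/5, 5, 8)
obs 5: x=1 → posterior Dirichlet(24/5, 6, 8)
obs 6: x=1 → posterior Dirichlet(24/5, 7, 8)
obs 7: x=1 → posterior Dirichlet(24/5, 8, 8)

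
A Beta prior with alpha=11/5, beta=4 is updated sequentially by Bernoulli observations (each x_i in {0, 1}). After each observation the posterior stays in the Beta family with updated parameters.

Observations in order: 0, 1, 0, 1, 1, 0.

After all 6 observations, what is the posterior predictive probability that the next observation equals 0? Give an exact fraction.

obs 1: x=0 → posterior Beta(11/5, 5)
obs 2: x=1 → posterior Beta(16/5, 5)
obs 3: x=0 → posterior Beta(16/5, 6)
obs 4: x=1 → posterior Beta(21/5, 6)
obs 5: x=1 → posterior Beta(26/5, 6)
obs 6: x=0 → posterior Beta(26/5, 7)

35/61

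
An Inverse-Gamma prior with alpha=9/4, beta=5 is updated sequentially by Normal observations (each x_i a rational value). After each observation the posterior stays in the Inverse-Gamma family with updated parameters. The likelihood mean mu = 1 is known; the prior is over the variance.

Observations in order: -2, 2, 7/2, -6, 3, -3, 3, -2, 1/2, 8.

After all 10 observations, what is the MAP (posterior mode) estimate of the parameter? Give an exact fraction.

obs 1: x=-2 → posterior Inverse-Gamma(11/4, 19/2)
obs 2: x=2 → posterior Inverse-Gamma(13/4, 10)
obs 3: x=7/2 → posterior Inverse-Gamma(15/4, 105/8)
obs 4: x=-6 → posterior Inverse-Gamma(17/4, 301/8)
obs 5: x=3 → posterior Inverse-Gamma(19/4, 317/8)
obs 6: x=-3 → posterior Inverse-Gamma(21/4, 381/8)
obs 7: x=3 → posterior Inverse-Gamma(23/4, 397/8)
obs 8: x=-2 → posterior Inverse-Gamma(25/4, 433/8)
obs 9: x=1/2 → posterior Inverse-Gamma(27/4, 217/4)
obs 10: x=8 → posterior Inverse-Gamma(29/4, 315/4)

105/11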